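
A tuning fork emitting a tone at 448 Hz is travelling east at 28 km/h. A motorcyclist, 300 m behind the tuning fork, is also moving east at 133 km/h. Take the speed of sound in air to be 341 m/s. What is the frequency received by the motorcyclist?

485 Hz

28 km/h = 7.778 m/s; 133 km/h = 36.94 m/s.
The motorcyclist is behind, so the tuning fork is moving away from it while the motorcyclist is moving toward the tuning fork.
With source receding and observer approaching, f' = f · (v + v_o)/(v + v_s).
f' = 448 × (341 + 36.94)/(341 + 7.778) = 448 × 377.94/348.78 ≈ 485 Hz.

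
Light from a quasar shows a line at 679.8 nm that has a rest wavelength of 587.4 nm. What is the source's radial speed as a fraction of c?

0.145c

λ'/λ₀ = 1.1573 > 1 (redshift), so the source is receding.
λ'/λ₀ = √((1 + β)/(1 − β)) for a receding source ⇒ β = (r² − 1)/(r² + 1) with r = λ'/λ₀.
β = (1.3394 − 1)/(1.3394 + 1) ≈ 0.145.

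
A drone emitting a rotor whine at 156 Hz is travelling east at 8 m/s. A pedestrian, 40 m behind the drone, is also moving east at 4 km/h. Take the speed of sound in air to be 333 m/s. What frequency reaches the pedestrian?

4 km/h = 1.111 m/s.
The pedestrian is behind, so the drone is moving away from it while the pedestrian is moving toward the drone.
General Doppler shift: f' = f · (v + v_o)/(v + v_s).
f' = 156 × (333 + 1.111)/(333 + 8) = 156 × 334.11/341 ≈ 153 Hz.

153 Hz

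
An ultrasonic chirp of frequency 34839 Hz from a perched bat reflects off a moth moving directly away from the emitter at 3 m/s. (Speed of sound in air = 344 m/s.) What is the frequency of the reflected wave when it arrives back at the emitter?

34237 Hz

The moth first receives the wave as a moving observer: f₁ = f₀ · (v − u)/v = 34839 × (344 − 3)/344 ≈ 34535 Hz.
The reflection then acts as a moving source: f₂ = f₁ · v/(v + u) ≈ 34237 Hz.
Equivalently f₂ = f₀ · (v − u)/(v + u).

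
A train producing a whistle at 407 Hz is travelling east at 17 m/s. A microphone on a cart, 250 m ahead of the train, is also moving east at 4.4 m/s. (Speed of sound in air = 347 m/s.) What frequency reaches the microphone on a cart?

423 Hz

The microphone on a cart is ahead, so the train is moving toward it while the microphone on a cart is moving away from the train.
With source approaching and observer receding, f' = f · (v − v_o)/(v − v_s).
f' = 407 × (347 − 4.4)/(347 − 17) = 407 × 342.6/330 ≈ 423 Hz.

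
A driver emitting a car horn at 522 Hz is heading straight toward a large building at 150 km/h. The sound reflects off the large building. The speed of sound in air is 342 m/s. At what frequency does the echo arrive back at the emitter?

667 Hz

150 km/h = 41.67 m/s.
The large building receives the sound from a moving source: f₁ = f₀ · v/(v − v_e) = 522 × 342/300.33 ≈ 594 Hz.
On the return leg the driver is a moving observer: f₂ = f₁ · (v + v_e)/v = 594 × 383.67/342 ≈ 667 Hz.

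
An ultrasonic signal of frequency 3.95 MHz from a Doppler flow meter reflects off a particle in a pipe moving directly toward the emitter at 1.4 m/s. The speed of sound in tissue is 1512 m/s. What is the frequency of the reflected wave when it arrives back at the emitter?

The particle in a pipe first receives the wave as a moving observer: f₁ = f₀ · (v + u)/v = 3.95 × (1512 + 1.4)/1512 ≈ 3.954 MHz.
On reflection it acts as a source moving toward the stationary detector: f₂ = f₁ · v/(v − u) = 3.954 × 1512/1510.6 ≈ 3.957 MHz.
Equivalently f₂ = f₀ · (v + u)/(v − u).

3.957 MHz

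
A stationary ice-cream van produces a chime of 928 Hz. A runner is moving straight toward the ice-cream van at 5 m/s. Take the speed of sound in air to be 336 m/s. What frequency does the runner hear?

942 Hz

Moving observer, stationary source: f' = f · (v + v_o)/v.
f' = 928 × (336 + 5)/336 = 928 × 341/336 ≈ 942 Hz.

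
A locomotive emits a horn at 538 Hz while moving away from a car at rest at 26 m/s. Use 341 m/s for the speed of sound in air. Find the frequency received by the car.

Moving source, stationary observer: f' = f · v/(v + v_s) since the source is receding.
f' = 538 × 341/(341 + 26) = 538 × 341/367 ≈ 500 Hz.

500 Hz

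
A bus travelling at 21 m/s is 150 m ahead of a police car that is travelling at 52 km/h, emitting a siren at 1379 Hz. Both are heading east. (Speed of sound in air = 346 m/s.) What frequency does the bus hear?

1352 Hz

52 km/h = 14.44 m/s.
The bus is ahead, so the police car is moving toward it while the bus is moving away from the police car.
Both move, so f' = f · (v − v_o)/(v − v_s).
f' = 1379 × (346 − 21)/(346 − 14.44) = 1379 × 325/331.56 ≈ 1352 Hz.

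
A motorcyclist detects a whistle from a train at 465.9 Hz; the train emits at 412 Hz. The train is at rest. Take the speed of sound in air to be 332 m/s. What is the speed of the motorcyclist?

43 m/s

f' > f, so the motorcyclist is approaching.
f' = f · (v + v_o)/v ⇒ v_o = v · |f'/f − 1|.
v_o = 332 × |465.9/412 − 1| = 332 × 0.1308 ≈ 43 m/s.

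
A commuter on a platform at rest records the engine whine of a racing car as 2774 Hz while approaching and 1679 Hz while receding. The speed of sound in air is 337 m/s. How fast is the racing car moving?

83 m/s

f₁/f₂ = (v + v_s)/(v − v_s), so v_s = v · (f₁ − f₂)/(f₁ + f₂).
v_s = 337 × (2774 − 1679)/(2774 + 1679) = 337 × 1095/4453 ≈ 83 m/s.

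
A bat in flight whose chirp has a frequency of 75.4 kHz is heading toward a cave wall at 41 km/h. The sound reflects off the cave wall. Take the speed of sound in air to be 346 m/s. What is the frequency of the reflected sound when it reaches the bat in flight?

80.5 kHz

41 km/h = 11.39 m/s.
The cave wall receives the sound from a moving source: f₁ = f₀ · v/(v − v_e) = 75.4 × 346/334.61 ≈ 78.0 kHz.
On the return leg the bat in flight is a moving observer: f₂ = f₁ · (v + v_e)/v = 78.0 × 357.39/346 ≈ 80.5 kHz.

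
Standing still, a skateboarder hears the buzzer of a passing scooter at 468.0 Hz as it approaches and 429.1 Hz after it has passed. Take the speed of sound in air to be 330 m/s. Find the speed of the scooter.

f₁/f₂ = (v + v_s)/(v − v_s), so v_s = v · (f₁ − f₂)/(f₁ + f₂).
v_s = 330 × (468.0 − 429.1)/(468.0 + 429.1) = 330 × 38.9/897.1 ≈ 14.3 m/s.

14.3 m/s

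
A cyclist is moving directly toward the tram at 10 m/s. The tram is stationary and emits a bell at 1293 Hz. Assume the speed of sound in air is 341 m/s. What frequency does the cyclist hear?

Only the observer moves, toward the source, so f' = f · (v + v_o)/v.
f' = 1293 × (341 + 10)/341 = 1293 × 351/341 ≈ 1331 Hz.

1331 Hz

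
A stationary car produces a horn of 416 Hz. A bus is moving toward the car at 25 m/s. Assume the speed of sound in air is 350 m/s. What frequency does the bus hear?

446 Hz

Moving observer, stationary source: f' = f · (v + v_o)/v.
f' = 416 × (350 + 25)/350 = 416 × 375/350 ≈ 446 Hz.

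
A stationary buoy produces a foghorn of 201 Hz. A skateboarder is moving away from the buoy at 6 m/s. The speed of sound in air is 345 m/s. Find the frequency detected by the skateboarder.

Moving observer, stationary source: f' = f · (v − v_o)/v.
f' = 201 × (345 − 6)/345 = 201 × 339/345 ≈ 198 Hz.

198 Hz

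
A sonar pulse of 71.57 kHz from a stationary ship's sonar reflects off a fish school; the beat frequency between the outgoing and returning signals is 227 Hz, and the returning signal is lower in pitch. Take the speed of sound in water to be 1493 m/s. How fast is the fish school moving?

2.37 m/s

Double Doppler shift off a moving reflector: f₂ = f₀ · (v + u)/(v − u) (u > 0 toward emitter).
Returning signal is lower, so f₂ = f₀ − Δf = 71570 − 227 = 71343 Hz.
Rearranging, u = v · (f₂ − f₀)/(f₂ + f₀) = 1493 × -227/142913 ≈ -2.37 m/s.
So the fish school is moving at 2.37 m/s away from the emitter.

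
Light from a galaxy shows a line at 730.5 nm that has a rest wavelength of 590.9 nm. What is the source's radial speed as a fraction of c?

λ'/λ₀ = 1.2362 > 1 (redshift), so the source is receding.
λ'/λ₀ = √((1 + β)/(1 − β)) for a receding source ⇒ β = (r² − 1)/(r² + 1) with r = λ'/λ₀.
β = (1.5283 − 1)/(1.5283 + 1) ≈ 0.209.

0.209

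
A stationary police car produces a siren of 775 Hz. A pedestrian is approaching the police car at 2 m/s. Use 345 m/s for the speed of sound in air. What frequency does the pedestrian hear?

779 Hz

Only the observer moves, toward the source, so f' = f · (v + v_o)/v.
f' = 775 × (345 + 2)/345 = 775 × 347/345 ≈ 779 Hz.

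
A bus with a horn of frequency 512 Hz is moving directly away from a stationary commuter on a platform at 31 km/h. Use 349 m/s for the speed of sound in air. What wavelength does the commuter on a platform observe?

31 km/h = 8.611 m/s.
With the source moving away from a stationary observer, f' = f · v/(v + v_s).
f' = 512 × 349/(349 + 8.611) ≈ 500 Hz.
λ' = v/f' = 349/499.671 ≈ 69.8 cm.

69.8 cm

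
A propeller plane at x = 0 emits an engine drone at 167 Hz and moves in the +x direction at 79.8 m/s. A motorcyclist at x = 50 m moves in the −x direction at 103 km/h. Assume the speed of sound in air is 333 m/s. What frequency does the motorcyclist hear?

103 km/h = 28.61 m/s.
The observer lies on the +x side, so the source is heading toward the observer and the observer is heading toward the source.
Both move, so f' = f · (v + v_o)/(v − v_s).
f' = 167 × (333 + 28.61)/(333 − 79.8) = 167 × 361.61/253.2 ≈ 239 Hz.

239 Hz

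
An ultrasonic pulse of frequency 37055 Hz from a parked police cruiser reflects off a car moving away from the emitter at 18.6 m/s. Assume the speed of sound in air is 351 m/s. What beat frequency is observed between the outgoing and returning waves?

The car first receives the wave as a moving observer: f₁ = f₀ · (v − u)/v = 37055 × (351 − 18.6)/351 ≈ 35091 Hz.
The reflection then acts as a moving source: f₂ = f₁ · v/(v + u) ≈ 33325 Hz.
Equivalently f₂ = f₀ · (v − u)/(v + u).
Beat frequency: |f₂ − f₀| = 2u·f₀/(v + u) = 2 × 18.6 × 37055/369.6 ≈ 3730 Hz.

3730 Hz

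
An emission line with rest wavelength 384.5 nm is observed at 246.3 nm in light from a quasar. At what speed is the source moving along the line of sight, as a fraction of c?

λ'/λ₀ = 0.6406 < 1 (blueshift), so the source is approaching.
λ'/λ₀ = √((1 − β)/(1 + β)) for an approaching source ⇒ β = (1 − r²)/(1 + r²) with r = λ'/λ₀.
β = (1 − 0.4103)/(1 + 0.4103) ≈ 0.418.

0.418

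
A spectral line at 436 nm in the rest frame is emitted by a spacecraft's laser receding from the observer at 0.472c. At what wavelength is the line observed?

728.0 nm

Relativistic Doppler for wavelength: λ' = λ₀ · √((1 + β)/(1 − β)).
λ' = 436 × √(1.4720/0.5280) = 436 × 1.66969 ≈ 728.0 nm.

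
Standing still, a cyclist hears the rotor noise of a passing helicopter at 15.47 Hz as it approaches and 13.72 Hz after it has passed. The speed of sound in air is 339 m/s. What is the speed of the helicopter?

20.3 m/s

f₁/f₂ = (v + v_s)/(v − v_s), so v_s = v · (f₁ − f₂)/(f₁ + f₂).
v_s = 339 × (15.47 − 13.72)/(15.47 + 13.72) = 339 × 1.75/29.19 ≈ 20.3 m/s.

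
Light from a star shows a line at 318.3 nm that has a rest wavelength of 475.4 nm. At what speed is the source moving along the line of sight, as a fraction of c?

0.381

λ'/λ₀ = 0.6695 < 1 (blueshift), so the source is approaching.
λ'/λ₀ = √((1 − β)/(1 + β)) for an approaching source ⇒ β = (1 − r²)/(1 + r²) with r = λ'/λ₀.
β = (1 − 0.4483)/(1 + 0.4483) ≈ 0.381.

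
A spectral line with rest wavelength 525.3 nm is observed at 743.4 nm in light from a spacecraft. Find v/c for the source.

0.334c

λ'/λ₀ = 1.4152 > 1 (redshift), so the source is receding.
λ'/λ₀ = √((1 + β)/(1 − β)) for a receding source ⇒ β = (r² − 1)/(r² + 1) with r = λ'/λ₀.
β = (2.0028 − 1)/(2.0028 + 1) ≈ 0.334.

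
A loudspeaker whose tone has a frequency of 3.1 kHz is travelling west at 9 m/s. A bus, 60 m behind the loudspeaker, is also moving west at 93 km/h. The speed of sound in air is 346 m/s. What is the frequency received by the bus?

3.25 kHz

93 km/h = 25.83 m/s.
The bus is behind, so the loudspeaker is moving away from it while the bus is moving toward the loudspeaker.
With source receding and observer approaching, f' = f · (v + v_o)/(v + v_s).
f' = 3.1 × (346 + 25.83)/(346 + 9) = 3.1 × 371.83/355 ≈ 3.25 kHz.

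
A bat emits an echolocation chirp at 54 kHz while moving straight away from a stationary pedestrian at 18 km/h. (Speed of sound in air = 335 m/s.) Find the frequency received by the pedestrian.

53.2 kHz

18 km/h = 5 m/s.
With the source moving away from a stationary observer, f' = f · v/(v + v_s).
f' = 54 × 335/(335 + 5) = 54 × 335/340 ≈ 53.2 kHz.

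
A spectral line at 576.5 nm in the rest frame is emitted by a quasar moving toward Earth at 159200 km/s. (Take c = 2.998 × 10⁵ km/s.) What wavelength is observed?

β = v/c = 159200/299800 = 0.5310.
Relativistic Doppler for wavelength: λ' = λ₀ · √((1 − β)/(1 + β)).
λ' = 576.5 × √(0.4690/1.5310) = 576.5 × 0.55346 ≈ 319.1 nm.

319.1 nm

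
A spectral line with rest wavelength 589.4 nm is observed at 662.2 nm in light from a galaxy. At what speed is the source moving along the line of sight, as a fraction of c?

0.116

λ'/λ₀ = 1.1235 > 1 (redshift), so the source is receding.
λ'/λ₀ = √((1 + β)/(1 − β)) for a receding source ⇒ β = (r² − 1)/(r² + 1) with r = λ'/λ₀.
β = (1.2623 − 1)/(1.2623 + 1) ≈ 0.116.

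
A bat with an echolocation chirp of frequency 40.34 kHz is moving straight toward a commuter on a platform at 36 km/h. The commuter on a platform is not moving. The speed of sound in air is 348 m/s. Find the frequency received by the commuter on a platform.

36 km/h = 10 m/s.
Moving source, stationary observer: f' = f · v/(v − v_s) since the source is approaching.
f' = 40.34 × 348/(348 − 10) = 40.34 × 348/338 ≈ 41.5 kHz.

41.5 kHz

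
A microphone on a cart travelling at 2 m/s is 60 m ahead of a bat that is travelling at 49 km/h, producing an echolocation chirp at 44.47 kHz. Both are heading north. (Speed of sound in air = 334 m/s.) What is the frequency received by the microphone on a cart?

49 km/h = 13.61 m/s.
The microphone on a cart is ahead, so the bat is moving toward it while the microphone on a cart is moving away from the bat.
General Doppler shift: f' = f · (v − v_o)/(v − v_s).
f' = 44.47 × (334 − 2)/(334 − 13.61) = 44.47 × 332/320.39 ≈ 46.1 kHz.

46.1 kHz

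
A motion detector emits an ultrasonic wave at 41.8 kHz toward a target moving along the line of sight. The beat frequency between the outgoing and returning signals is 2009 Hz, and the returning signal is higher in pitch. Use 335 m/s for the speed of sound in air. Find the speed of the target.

7.9 m/s

Double Doppler shift off a moving reflector: f₂ = f₀ · (v + u)/(v − u) (u > 0 toward emitter).
Returning signal is higher, so f₂ = f₀ + Δf = 41800 + 2009 = 43809 Hz.
Rearranging, u = v · (f₂ − f₀)/(f₂ + f₀) = 335 × 2009/85609 ≈ 7.9 m/s.
So the target is moving at 7.9 m/s toward the emitter.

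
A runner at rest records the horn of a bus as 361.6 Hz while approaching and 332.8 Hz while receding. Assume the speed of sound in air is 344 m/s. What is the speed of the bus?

f₁/f₂ = (v + v_s)/(v − v_s), so v_s = v · (f₁ − f₂)/(f₁ + f₂).
v_s = 344 × (361.6 − 332.8)/(361.6 + 332.8) = 344 × 28.8/694.4 ≈ 14.3 m/s.

14.3 m/s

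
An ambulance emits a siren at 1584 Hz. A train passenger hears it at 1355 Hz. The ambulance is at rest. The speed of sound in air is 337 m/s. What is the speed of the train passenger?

49 m/s

f' < f, so the train passenger is receding.
f' = f · (v − v_o)/v ⇒ v_o = v · |f'/f − 1|.
v_o = 337 × |1355/1584 − 1| = 337 × 0.1446 ≈ 49 m/s.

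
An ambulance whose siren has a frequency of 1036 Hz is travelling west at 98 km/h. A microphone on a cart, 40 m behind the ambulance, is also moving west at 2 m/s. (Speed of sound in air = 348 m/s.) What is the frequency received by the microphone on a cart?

966 Hz

98 km/h = 27.22 m/s.
The microphone on a cart is behind, so the ambulance is moving away from it while the microphone on a cart is moving toward the ambulance.
With source receding and observer approaching, f' = f · (v + v_o)/(v + v_s).
f' = 1036 × (348 + 2)/(348 + 27.22) = 1036 × 350/375.22 ≈ 966 Hz.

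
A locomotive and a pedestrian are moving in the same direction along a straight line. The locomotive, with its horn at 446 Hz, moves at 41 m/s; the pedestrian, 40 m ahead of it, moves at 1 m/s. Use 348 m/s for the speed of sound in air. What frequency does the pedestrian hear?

504 Hz

The pedestrian is ahead, so the locomotive is moving toward it while the pedestrian is moving away from the locomotive.
Both move, so f' = f · (v − v_o)/(v − v_s).
f' = 446 × (348 − 1)/(348 − 41) = 446 × 347/307 ≈ 504 Hz.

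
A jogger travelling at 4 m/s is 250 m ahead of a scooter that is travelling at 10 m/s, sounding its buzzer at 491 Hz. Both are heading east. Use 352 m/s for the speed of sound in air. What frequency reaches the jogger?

500 Hz

The jogger is ahead, so the scooter is moving toward it while the jogger is moving away from the scooter.
General Doppler shift: f' = f · (v − v_o)/(v − v_s).
f' = 491 × (352 − 4)/(352 − 10) = 491 × 348/342 ≈ 500 Hz.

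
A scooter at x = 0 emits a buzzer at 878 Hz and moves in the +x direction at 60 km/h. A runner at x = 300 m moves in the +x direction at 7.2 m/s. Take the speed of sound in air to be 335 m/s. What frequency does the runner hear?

904 Hz

60 km/h = 16.67 m/s.
The observer lies on the +x side, so the source is heading toward the observer and the observer is heading away from the source.
With source approaching and observer receding, f' = f · (v − v_o)/(v − v_s).
f' = 878 × (335 − 7.2)/(335 − 16.67) = 878 × 327.8/318.33 ≈ 904 Hz.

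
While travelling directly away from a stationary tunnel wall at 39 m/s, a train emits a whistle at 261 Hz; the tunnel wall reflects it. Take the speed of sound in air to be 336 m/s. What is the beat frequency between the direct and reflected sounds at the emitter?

The tunnel wall receives the sound from a moving source: f₁ = f₀ · v/(v + v_e) = 261 × 336/375 ≈ 233.9 Hz.
On the return leg the train is a moving observer: f₂ = f₁ · (v − v_e)/v = 233.9 × 297/336 ≈ 206.7 Hz.
Beat against the emitted tone: |f₂ − f₀| = 2v_e·f₀/(v + v_e) = 2 × 39 × 261/375 ≈ 54.3 Hz.

54.3 Hz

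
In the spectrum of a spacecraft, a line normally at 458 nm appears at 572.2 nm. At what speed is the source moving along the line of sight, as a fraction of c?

λ'/λ₀ = 1.2493 > 1 (redshift), so the source is receding.
λ'/λ₀ = √((1 + β)/(1 − β)) for a receding source ⇒ β = (r² − 1)/(r² + 1) with r = λ'/λ₀.
β = (1.5609 − 1)/(1.5609 + 1) ≈ 0.219.

0.219c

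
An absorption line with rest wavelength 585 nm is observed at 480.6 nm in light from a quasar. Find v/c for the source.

λ'/λ₀ = 0.8215 < 1 (blueshift), so the source is approaching.
λ'/λ₀ = √((1 − β)/(1 + β)) for an approaching source ⇒ β = (1 − r²)/(1 + r²) with r = λ'/λ₀.
β = (1 − 0.6749)/(1 + 0.6749) ≈ 0.194.

0.194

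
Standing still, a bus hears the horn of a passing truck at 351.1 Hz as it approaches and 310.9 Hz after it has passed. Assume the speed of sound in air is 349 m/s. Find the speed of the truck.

21.2 m/s

f₁/f₂ = (v + v_s)/(v − v_s), so v_s = v · (f₁ − f₂)/(f₁ + f₂).
v_s = 349 × (351.1 − 310.9)/(351.1 + 310.9) = 349 × 40.2/662.0 ≈ 21.2 m/s.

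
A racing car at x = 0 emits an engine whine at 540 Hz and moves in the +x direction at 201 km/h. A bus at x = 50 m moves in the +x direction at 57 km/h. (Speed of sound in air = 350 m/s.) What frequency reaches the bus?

201 km/h = 55.83 m/s; 57 km/h = 15.83 m/s.
The observer lies on the +x side, so the source is heading toward the observer and the observer is heading away from the source.
General Doppler shift: f' = f · (v − v_o)/(v − v_s).
f' = 540 × (350 − 15.83)/(350 − 55.83) = 540 × 334.17/294.17 ≈ 613 Hz.

613 Hz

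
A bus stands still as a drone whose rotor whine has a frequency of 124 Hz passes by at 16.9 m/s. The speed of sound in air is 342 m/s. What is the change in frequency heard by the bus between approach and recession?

12.3 Hz

Approaching: f₁ = f · v/(v − v_s) = 124 × 342/325.1 ≈ 130.4 Hz.
Receding: f₂ = f · v/(v + v_s) = 124 × 342/358.9 ≈ 118.2 Hz.
Drop: f₁ − f₂ = 2f·v·v_s/(v² − v_s²) = 2 × 124 × 342 × 16.9/(342² − 16.9²) ≈ 12.3 Hz.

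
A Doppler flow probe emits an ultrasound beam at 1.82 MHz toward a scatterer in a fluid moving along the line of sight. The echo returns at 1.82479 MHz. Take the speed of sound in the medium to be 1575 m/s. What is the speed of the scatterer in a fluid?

2.07 m/s

Double Doppler shift off a moving reflector: f₂ = f₀ · (v + u)/(v − u) (u > 0 toward emitter).
Rearranging, u = v · (f₂ − f₀)/(f₂ + f₀) = 1575 × 0.00479/3.64479 ≈ 2.07 m/s.
So the scatterer in a fluid is moving at 2.07 m/s toward the emitter.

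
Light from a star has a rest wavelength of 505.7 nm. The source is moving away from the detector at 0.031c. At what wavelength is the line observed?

521.6 nm

Relativistic Doppler for wavelength: λ' = λ₀ · √((1 + β)/(1 − β)).
λ' = 505.7 × √(1.0310/0.9690) = 505.7 × 1.03150 ≈ 521.6 nm.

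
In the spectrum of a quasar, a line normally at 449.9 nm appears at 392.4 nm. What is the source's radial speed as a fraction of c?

0.136c

λ'/λ₀ = 0.8722 < 1 (blueshift), so the source is approaching.
λ'/λ₀ = √((1 − β)/(1 + β)) for an approaching source ⇒ β = (1 − r²)/(1 + r²) with r = λ'/λ₀.
β = (1 − 0.7607)/(1 + 0.7607) ≈ 0.136.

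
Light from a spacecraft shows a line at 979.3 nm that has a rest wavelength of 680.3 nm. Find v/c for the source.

0.349c

λ'/λ₀ = 1.4395 > 1 (redshift), so the source is receding.
λ'/λ₀ = √((1 + β)/(1 − β)) for a receding source ⇒ β = (r² − 1)/(r² + 1) with r = λ'/λ₀.
β = (2.0722 − 1)/(2.0722 + 1) ≈ 0.349.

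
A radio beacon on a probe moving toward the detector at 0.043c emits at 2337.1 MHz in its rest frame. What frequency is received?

Relativistic Doppler for frequency: f' = f₀ · √((1 + β)/(1 − β)).
f' = 2337.1 × √(1.0430/0.9570) = 2337.1 × 1.04397 ≈ 2439.9 MHz.

2439.9 MHz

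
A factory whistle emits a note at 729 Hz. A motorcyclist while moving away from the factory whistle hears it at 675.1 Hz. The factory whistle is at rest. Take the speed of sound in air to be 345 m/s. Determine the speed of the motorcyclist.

f' = f · (v − v_o)/v ⇒ v_o = v · |f'/f − 1|.
v_o = 345 × |675.1/729 − 1| = 345 × 0.07394 ≈ 26 m/s.

26 m/s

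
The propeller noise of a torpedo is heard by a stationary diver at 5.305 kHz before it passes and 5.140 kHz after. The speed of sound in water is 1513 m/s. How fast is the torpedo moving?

f₁/f₂ = (v + v_s)/(v − v_s), so v_s = v · (f₁ − f₂)/(f₁ + f₂).
v_s = 1513 × (5.305 − 5.140)/(5.305 + 5.140) = 1513 × 0.165/10.445 ≈ 23.9 m/s.

23.9 m/s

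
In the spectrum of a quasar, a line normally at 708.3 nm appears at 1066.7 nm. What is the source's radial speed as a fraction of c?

λ'/λ₀ = 1.5060 > 1 (redshift), so the source is receding.
λ'/λ₀ = √((1 + β)/(1 − β)) for a receding source ⇒ β = (r² − 1)/(r² + 1) with r = λ'/λ₀.
β = (2.2680 − 1)/(2.2680 + 1) ≈ 0.388.

0.388c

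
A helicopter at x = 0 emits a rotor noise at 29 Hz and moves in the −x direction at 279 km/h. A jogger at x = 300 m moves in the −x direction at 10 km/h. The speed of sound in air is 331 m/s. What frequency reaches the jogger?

23.7 Hz

279 km/h = 77.5 m/s; 10 km/h = 2.778 m/s.
The observer lies on the +x side, so the source is heading away from the observer and the observer is heading toward the source.
With source receding and observer approaching, f' = f · (v + v_o)/(v + v_s).
f' = 29 × (331 + 2.778)/(331 + 77.5) = 29 × 333.78/408.5 ≈ 23.7 Hz.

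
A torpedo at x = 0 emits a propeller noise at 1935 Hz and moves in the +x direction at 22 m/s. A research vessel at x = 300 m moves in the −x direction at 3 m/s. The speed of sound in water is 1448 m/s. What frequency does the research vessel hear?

The observer lies on the +x side, so the source is heading toward the observer and the observer is heading toward the source.
General Doppler shift: f' = f · (v + v_o)/(v − v_s).
f' = 1935 × (1448 + 3)/(1448 − 22) = 1935 × 1451/1426 ≈ 1969 Hz.

1969 Hz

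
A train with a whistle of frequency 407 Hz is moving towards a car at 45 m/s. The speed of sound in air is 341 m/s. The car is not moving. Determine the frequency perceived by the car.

469 Hz

With the source moving toward a stationary observer, f' = f · v/(v − v_s).
f' = 407 × 341/(341 − 45) = 407 × 341/296 ≈ 469 Hz.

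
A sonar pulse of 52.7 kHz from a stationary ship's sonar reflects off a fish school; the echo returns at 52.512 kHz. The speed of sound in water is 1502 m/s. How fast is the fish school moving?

2.68 m/s

Double Doppler shift off a moving reflector: f₂ = f₀ · (v + u)/(v − u) (u > 0 toward emitter).
Rearranging, u = v · (f₂ − f₀)/(f₂ + f₀) = 1502 × -0.188/105.212 ≈ -2.68 m/s.
So the fish school is moving at 2.68 m/s away from the emitter.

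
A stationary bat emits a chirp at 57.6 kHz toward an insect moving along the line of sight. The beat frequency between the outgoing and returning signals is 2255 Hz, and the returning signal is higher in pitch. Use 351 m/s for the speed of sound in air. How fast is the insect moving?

6.7 m/s

Double Doppler shift off a moving reflector: f₂ = f₀ · (v + u)/(v − u) (u > 0 toward emitter).
Returning signal is higher, so f₂ = f₀ + Δf = 57600 + 2255 = 59855 Hz.
Rearranging, u = v · (f₂ − f₀)/(f₂ + f₀) = 351 × 2255/117455 ≈ 6.7 m/s.
So the insect is moving at 6.7 m/s toward the emitter.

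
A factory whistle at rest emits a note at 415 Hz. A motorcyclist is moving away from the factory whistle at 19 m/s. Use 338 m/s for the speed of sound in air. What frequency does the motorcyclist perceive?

Moving observer, stationary source: f' = f · (v − v_o)/v.
f' = 415 × (338 − 19)/338 = 415 × 319/338 ≈ 392 Hz.

392 Hz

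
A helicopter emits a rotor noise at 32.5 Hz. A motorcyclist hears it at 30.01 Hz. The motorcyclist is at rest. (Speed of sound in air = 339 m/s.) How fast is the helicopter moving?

28 m/s

f' < f, so the helicopter is receding.
f' = f · v/(v + v_s) ⇒ v_s = v · |1 − f/f'|.
v_s = 339 × |1 − 32.5/30.01| = 339 × 0.08297 ≈ 28 m/s.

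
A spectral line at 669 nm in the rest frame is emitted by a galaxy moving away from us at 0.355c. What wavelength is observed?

Relativistic Doppler for wavelength: λ' = λ₀ · √((1 + β)/(1 − β)).
λ' = 669 × √(1.3550/0.6450) = 669 × 1.44941 ≈ 969.7 nm.

969.7 nm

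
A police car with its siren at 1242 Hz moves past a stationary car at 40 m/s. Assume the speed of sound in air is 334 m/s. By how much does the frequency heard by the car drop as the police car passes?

302 Hz

Approaching: f₁ = f · v/(v − v_s) = 1242 × 334/294 ≈ 1411 Hz.
Receding: f₂ = f · v/(v + v_s) = 1242 × 334/374 ≈ 1109 Hz.
Drop: f₁ − f₂ = 2f·v·v_s/(v² − v_s²) = 2 × 1242 × 334 × 40/(334² − 40²) ≈ 302 Hz.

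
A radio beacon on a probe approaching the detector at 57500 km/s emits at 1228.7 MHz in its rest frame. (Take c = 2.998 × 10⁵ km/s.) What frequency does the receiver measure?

1492.1 MHz

β = v/c = 57500/299800 = 0.1918.
Relativistic Doppler for frequency: f' = f₀ · √((1 + β)/(1 − β)).
f' = 1228.7 × √(1.1918/0.8082) = 1228.7 × 1.21434 ≈ 1492.1 MHz.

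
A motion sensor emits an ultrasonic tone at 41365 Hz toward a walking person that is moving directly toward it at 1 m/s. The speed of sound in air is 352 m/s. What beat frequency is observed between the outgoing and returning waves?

The walking person first receives the wave as a moving observer: f₁ = f₀ · (v + u)/v = 41365 × (352 + 1)/352 ≈ 41483 Hz.
The reflection then acts as a moving source: f₂ = f₁ · v/(v − u) ≈ 41601 Hz.
Beat frequency: |f₂ − f₀| = 2u·f₀/(v − u) = 2 × 1 × 41365/351 ≈ 236 Hz.

236 Hz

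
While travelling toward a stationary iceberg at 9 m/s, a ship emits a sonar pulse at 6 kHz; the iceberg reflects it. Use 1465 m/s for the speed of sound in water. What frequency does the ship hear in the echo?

6.07 kHz

The iceberg receives the sound from a moving source: f₁ = f₀ · v/(v − v_e) = 6 × 1465/1456 ≈ 6.04 kHz.
On the return leg the ship is a moving observer: f₂ = f₁ · (v + v_e)/v = 6.04 × 1474/1465 ≈ 6.07 kHz.
Equivalently f₂ = f₀ · (v + v_e)/(v − v_e).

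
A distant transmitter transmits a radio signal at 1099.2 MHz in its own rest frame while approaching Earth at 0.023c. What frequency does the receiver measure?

Relativistic Doppler for frequency: f' = f₀ · √((1 + β)/(1 − β)).
f' = 1099.2 × √(1.0230/0.9770) = 1099.2 × 1.02327 ≈ 1124.8 MHz.

1124.8 MHz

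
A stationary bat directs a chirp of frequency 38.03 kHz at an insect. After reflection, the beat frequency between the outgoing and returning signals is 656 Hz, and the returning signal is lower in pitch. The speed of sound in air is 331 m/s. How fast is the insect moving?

2.88 m/s

Double Doppler shift off a moving reflector: f₂ = f₀ · (v + u)/(v − u) (u > 0 toward emitter).
Returning signal is lower, so f₂ = f₀ − Δf = 38030 − 656 = 37374 Hz.
Rearranging, u = v · (f₂ − f₀)/(f₂ + f₀) = 331 × -656/75404 ≈ -2.88 m/s.
So the insect is moving at 2.88 m/s away from the emitter.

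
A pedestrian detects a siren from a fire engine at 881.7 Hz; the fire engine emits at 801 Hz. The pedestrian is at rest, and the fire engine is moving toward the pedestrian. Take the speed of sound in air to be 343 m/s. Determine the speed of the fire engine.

f' = f · v/(v − v_s) ⇒ v_s = v · |1 − f/f'|.
v_s = 343 × |1 − 801/881.7| = 343 × 0.09153 ≈ 31 m/s.

31 m/s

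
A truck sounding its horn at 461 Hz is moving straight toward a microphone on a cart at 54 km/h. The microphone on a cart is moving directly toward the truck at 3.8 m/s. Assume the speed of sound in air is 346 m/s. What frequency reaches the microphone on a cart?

54 km/h = 15 m/s.
With source approaching and observer approaching, f' = f · (v + v_o)/(v − v_s).
f' = 461 × (346 + 3.8)/(346 − 15) = 461 × 349.8/331 ≈ 487 Hz.

487 Hz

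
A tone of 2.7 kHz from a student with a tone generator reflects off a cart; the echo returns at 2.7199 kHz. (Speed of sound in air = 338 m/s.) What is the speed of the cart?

1.24 m/s

Double Doppler shift off a moving reflector: f₂ = f₀ · (v + u)/(v − u) (u > 0 toward emitter).
Rearranging, u = v · (f₂ − f₀)/(f₂ + f₀) = 338 × 0.0199/5.4199 ≈ 1.24 m/s.
So the cart is moving at 1.24 m/s toward the emitter.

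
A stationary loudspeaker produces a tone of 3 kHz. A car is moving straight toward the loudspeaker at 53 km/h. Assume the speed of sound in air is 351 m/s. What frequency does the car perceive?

53 km/h = 14.72 m/s.
Moving observer, stationary source: f' = f · (v + v_o)/v.
f' = 3 × (351 + 14.72)/351 = 3 × 365.72/351 ≈ 3.13 kHz.

3.13 kHz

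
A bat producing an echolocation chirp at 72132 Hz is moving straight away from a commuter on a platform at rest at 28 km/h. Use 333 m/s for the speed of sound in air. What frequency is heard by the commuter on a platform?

70486 Hz

28 km/h = 7.778 m/s.
Only the source moves, away from the listener, so f' = f · v/(v + v_s).
f' = 72132 × 333/(333 + 7.778) = 72132 × 333/340.8 ≈ 70486 Hz.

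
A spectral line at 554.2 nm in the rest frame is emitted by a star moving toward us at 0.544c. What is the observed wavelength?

Relativistic Doppler for wavelength: λ' = λ₀ · √((1 − β)/(1 + β)).
λ' = 554.2 × √(0.4560/1.5440) = 554.2 × 0.54345 ≈ 301.2 nm.

301.2 nm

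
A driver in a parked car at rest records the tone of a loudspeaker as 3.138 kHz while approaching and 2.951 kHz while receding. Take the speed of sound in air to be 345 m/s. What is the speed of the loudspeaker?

f₁/f₂ = (v + v_s)/(v − v_s), so v_s = v · (f₁ − f₂)/(f₁ + f₂).
v_s = 345 × (3.138 − 2.951)/(3.138 + 2.951) = 345 × 0.187/6.089 ≈ 10.6 m/s.

10.6 m/s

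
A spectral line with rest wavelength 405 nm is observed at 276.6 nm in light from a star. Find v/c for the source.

λ'/λ₀ = 0.6830 < 1 (blueshift), so the source is approaching.
λ'/λ₀ = √((1 − β)/(1 + β)) for an approaching source ⇒ β = (1 − r²)/(1 + r²) with r = λ'/λ₀.
β = (1 − 0.4664)/(1 + 0.4664) ≈ 0.364.

0.364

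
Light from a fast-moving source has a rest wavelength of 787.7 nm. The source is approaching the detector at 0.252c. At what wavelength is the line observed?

Relativistic Doppler for wavelength: λ' = λ₀ · √((1 − β)/(1 + β)).
λ' = 787.7 × √(0.7480/1.2520) = 787.7 × 0.77295 ≈ 608.8 nm.

608.8 nm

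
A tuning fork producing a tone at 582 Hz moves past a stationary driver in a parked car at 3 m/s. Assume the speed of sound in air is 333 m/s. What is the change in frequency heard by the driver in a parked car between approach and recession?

Approaching: f₁ = f · v/(v − v_s) = 582 × 333/330 ≈ 587.3 Hz.
Receding: f₂ = f · v/(v + v_s) = 582 × 333/336 ≈ 576.8 Hz.
Drop: f₁ − f₂ = 2f·v·v_s/(v² − v_s²) = 2 × 582 × 333 × 3/(333² − 3²) ≈ 10.5 Hz.

10.5 Hz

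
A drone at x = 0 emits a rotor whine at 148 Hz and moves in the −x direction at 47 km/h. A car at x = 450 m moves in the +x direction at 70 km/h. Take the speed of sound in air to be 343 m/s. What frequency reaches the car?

47 km/h = 13.06 m/s; 70 km/h = 19.44 m/s.
The observer lies on the +x side, so the source is heading away from the observer and the observer is heading away from the source.
Both move, so f' = f · (v − v_o)/(v + v_s).
f' = 148 × (343 − 19.44)/(343 + 13.06) = 148 × 323.56/356.06 ≈ 134 Hz.

134 Hz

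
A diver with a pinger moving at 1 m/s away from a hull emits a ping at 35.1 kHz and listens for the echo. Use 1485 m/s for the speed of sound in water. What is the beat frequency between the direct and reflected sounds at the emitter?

47.2 Hz

The hull receives the sound from a moving source: f₁ = f₀ · v/(v + v_e) = 35.1 × 1485/1486 ≈ 35.0764 kHz.
On the return leg the diver with a pinger is a moving observer: f₂ = f₁ · (v − v_e)/v = 35.0764 × 1484/1485 ≈ 35.0528 kHz.
Equivalently f₂ = f₀ · (v − v_e)/(v + v_e).
Beat against the emitted tone (with f₀ = 35100 Hz): |f₂ − f₀| = 2v_e·f₀/(v + v_e) = 2 × 1 × 35100/1486 ≈ 47.2 Hz.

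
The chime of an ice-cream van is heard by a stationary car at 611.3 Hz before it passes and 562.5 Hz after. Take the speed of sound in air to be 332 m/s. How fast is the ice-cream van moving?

f₁/f₂ = (v + v_s)/(v − v_s), so v_s = v · (f₁ − f₂)/(f₁ + f₂).
v_s = 332 × (611.3 − 562.5)/(611.3 + 562.5) = 332 × 48.8/1173.8 ≈ 13.8 m/s.

13.8 m/s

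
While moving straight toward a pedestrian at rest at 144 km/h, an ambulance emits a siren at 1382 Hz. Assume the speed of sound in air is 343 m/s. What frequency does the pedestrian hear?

1564 Hz

144 km/h = 40 m/s.
Only the source moves, toward the listener, so f' = f · v/(v − v_s).
f' = 1382 × 343/(343 − 40) = 1382 × 343/303 ≈ 1564 Hz.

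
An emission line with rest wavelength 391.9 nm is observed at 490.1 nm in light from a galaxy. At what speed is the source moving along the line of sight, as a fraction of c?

0.220c

λ'/λ₀ = 1.2506 > 1 (redshift), so the source is receding.
λ'/λ₀ = √((1 + β)/(1 − β)) for a receding source ⇒ β = (r² − 1)/(r² + 1) with r = λ'/λ₀.
β = (1.5639 − 1)/(1.5639 + 1) ≈ 0.220.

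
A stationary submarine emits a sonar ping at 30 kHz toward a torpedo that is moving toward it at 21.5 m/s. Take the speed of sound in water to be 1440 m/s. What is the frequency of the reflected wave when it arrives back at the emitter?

30.9 kHz

At the torpedo (a moving observer), f₁ = f₀ · (v + u)/v = 30 × 1461.5/1440 ≈ 30.4 kHz.
On reflection it acts as a source moving toward the stationary detector: f₂ = f₁ · v/(v − u) = 30.4 × 1440/1418.5 ≈ 30.9 kHz.
Equivalently f₂ = f₀ · (v + u)/(v − u).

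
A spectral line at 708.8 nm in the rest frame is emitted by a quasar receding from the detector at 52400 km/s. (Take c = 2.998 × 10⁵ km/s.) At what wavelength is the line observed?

β = v/c = 52400/299800 = 0.1748.
Relativistic Doppler for wavelength: λ' = λ₀ · √((1 + β)/(1 − β)).
λ' = 708.8 × √(1.1748/0.8252) = 708.8 × 1.19315 ≈ 845.7 nm.

845.7 nm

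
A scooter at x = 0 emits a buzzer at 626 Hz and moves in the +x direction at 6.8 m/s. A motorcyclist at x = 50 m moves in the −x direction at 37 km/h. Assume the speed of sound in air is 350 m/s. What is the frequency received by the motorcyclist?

37 km/h = 10.28 m/s.
The observer lies on the +x side, so the source is heading toward the observer and the observer is heading toward the source.
Both move, so f' = f · (v + v_o)/(v − v_s).
f' = 626 × (350 + 10.28)/(350 − 6.8) = 626 × 360.28/343.2 ≈ 657 Hz.

657 Hz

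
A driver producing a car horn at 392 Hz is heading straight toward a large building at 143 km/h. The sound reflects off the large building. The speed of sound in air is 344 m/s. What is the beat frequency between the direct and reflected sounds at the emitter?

143 km/h = 39.72 m/s.
The large building receives the sound from a moving source: f₁ = f₀ · v/(v − v_e) = 392 × 344/304.28 ≈ 443.2 Hz.
On the return leg the driver is a moving observer: f₂ = f₁ · (v + v_e)/v = 443.2 × 383.72/344 ≈ 494.3 Hz.
Beat against the emitted tone: |f₂ − f₀| = 2v_e·f₀/(v − v_e) = 2 × 39.72 × 392/304.28 ≈ 102 Hz.

102 Hz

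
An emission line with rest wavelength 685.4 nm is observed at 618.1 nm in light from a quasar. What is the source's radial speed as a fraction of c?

λ'/λ₀ = 0.9018 < 1 (blueshift), so the source is approaching.
λ'/λ₀ = √((1 − β)/(1 + β)) for an approaching source ⇒ β = (1 − r²)/(1 + r²) with r = λ'/λ₀.
β = (1 − 0.8133)/(1 + 0.8133) ≈ 0.103.

0.103c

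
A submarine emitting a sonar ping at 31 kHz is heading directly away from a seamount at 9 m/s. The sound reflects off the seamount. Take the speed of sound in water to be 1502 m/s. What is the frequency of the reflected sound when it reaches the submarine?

The seamount receives the sound from a moving source: f₁ = f₀ · v/(v + v_e) = 31 × 1502/1511 ≈ 30.8 kHz.
On the return leg the submarine is a moving observer: f₂ = f₁ · (v − v_e)/v = 30.8 × 1493/1502 ≈ 30.6 kHz.
Equivalently f₂ = f₀ · (v − v_e)/(v + v_e).

30.6 kHz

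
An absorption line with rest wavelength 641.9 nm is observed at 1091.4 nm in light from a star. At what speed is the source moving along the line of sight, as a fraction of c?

λ'/λ₀ = 1.7003 > 1 (redshift), so the source is receding.
λ'/λ₀ = √((1 + β)/(1 − β)) for a receding source ⇒ β = (r² − 1)/(r² + 1) with r = λ'/λ₀.
β = (2.8909 − 1)/(2.8909 + 1) ≈ 0.486.

0.486c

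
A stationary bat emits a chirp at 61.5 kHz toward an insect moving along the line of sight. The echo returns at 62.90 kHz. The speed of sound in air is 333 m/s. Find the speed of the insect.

Double Doppler shift off a moving reflector: f₂ = f₀ · (v + u)/(v − u) (u > 0 toward emitter).
Rearranging, u = v · (f₂ − f₀)/(f₂ + f₀) = 333 × 1.40/124.40 ≈ 3.7 m/s.
So the insect is moving at 3.7 m/s toward the emitter.

3.7 m/s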